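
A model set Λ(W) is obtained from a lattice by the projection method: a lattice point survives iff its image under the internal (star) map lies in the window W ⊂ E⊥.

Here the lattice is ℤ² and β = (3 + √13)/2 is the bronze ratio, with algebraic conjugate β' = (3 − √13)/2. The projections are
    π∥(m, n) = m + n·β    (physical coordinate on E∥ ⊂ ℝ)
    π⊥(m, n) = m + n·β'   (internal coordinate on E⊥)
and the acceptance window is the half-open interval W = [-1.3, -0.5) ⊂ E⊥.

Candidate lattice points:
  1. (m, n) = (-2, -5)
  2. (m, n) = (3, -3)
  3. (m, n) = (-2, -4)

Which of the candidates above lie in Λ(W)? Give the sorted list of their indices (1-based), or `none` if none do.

Numerically β ≈ 3.30278 and β' = −1/β ≈ -0.30278.
#1 (-2,-5): internal coord -2 + (-5)·β' = -0.48612; -0.48612 ∉ [-1.3, -0.5) → out
#2 (3,-3): internal coord 3 + (-3)·β' = +3.90833; +3.90833 ∉ [-1.3, -0.5) → out
#3 (-2,-4): internal coord -2 + (-4)·β' = -0.78890; -0.78890 ∈ [-1.3, -0.5) → IN Λ

3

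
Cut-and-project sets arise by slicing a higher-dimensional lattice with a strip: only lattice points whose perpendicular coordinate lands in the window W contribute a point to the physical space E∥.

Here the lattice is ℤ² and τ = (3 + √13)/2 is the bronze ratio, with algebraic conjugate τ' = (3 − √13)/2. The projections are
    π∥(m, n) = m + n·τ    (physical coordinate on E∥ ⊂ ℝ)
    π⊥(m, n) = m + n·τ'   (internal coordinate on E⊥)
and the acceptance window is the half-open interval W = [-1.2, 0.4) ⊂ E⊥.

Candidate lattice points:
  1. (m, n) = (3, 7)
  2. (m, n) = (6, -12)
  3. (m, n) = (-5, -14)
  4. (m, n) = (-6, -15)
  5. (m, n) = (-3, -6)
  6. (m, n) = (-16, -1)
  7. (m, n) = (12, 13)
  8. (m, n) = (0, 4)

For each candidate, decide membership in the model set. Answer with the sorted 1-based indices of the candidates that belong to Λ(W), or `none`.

3, 5

Numerically τ ≈ 3.30278 and τ' = −1/τ ≈ -0.30278.
candidate 1: (m,n)=(3,7) → π∥ = 3+7·τ ≈ 26.11943, π⊥ = 3+7·τ' ≈ 0.88057 ∉ [-1.2, 0.4) ⇒ out
candidate 2: (m,n)=(6,-12) → π∥ = 6-12·τ ≈ -33.63331, π⊥ = 6-12·τ' ≈ 9.63331 ∉ [-1.2, 0.4) ⇒ out
candidate 3: (m,n)=(-5,-14) → π∥ = -5-14·τ ≈ -51.23886, π⊥ = -5-14·τ' ≈ -0.76114 ∈ [-1.2, 0.4) ⇒ IN Λ
candidate 4: (m,n)=(-6,-15) → π∥ = -6-15·τ ≈ -55.54163, π⊥ = -6-15·τ' ≈ -1.45837 ∉ [-1.2, 0.4) ⇒ out
candidate 5: (m,n)=(-3,-6) → π∥ = -3-6·τ ≈ -22.81665, π⊥ = -3-6·τ' ≈ -1.18335 ∈ [-1.2, 0.4) ⇒ IN Λ
candidate 6: (m,n)=(-16,-1) → π∥ = -16-1·τ ≈ -19.30278, π⊥ = -16-1·τ' ≈ -15.69722 ∉ [-1.2, 0.4) ⇒ out
candidate 7: (m,n)=(12,13) → π∥ = 12+13·τ ≈ 54.93608, π⊥ = 12+13·τ' ≈ 8.06392 ∉ [-1.2, 0.4) ⇒ out
candidate 8: (m,n)=(0,4) → π∥ = 0+4·τ ≈ 13.21110, π⊥ = 0+4·τ' ≈ -1.21110 ∉ [-1.2, 0.4) ⇒ out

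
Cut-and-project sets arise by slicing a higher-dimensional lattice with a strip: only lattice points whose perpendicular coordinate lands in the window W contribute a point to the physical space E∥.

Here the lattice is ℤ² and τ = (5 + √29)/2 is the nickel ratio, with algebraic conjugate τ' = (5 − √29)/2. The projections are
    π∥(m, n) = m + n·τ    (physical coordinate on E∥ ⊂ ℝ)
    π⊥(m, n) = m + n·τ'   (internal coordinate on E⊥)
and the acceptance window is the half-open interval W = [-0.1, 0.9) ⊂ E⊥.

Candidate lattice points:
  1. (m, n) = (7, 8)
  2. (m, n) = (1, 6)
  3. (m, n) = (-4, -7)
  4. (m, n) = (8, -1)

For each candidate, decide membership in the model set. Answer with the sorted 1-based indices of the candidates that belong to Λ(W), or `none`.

Compute τ' = (5−√29)/2 = -0.19258, so π⊥(m,n) = m -0.19258·n.
[1] lift (7,8): star map gives 5.45934; window check -0.1 ≤ 5.45934 < 0.9 is false → out
[2] lift (1,6): star map gives -0.15549; window check -0.1 ≤ -0.15549 < 0.9 is false → out
[3] lift (-4,-7): star map gives -2.65192; window check -0.1 ≤ -2.65192 < 0.9 is false → out
[4] lift (8,-1): star map gives 8.19258; window check -0.1 ≤ 8.19258 < 0.9 is false → out

none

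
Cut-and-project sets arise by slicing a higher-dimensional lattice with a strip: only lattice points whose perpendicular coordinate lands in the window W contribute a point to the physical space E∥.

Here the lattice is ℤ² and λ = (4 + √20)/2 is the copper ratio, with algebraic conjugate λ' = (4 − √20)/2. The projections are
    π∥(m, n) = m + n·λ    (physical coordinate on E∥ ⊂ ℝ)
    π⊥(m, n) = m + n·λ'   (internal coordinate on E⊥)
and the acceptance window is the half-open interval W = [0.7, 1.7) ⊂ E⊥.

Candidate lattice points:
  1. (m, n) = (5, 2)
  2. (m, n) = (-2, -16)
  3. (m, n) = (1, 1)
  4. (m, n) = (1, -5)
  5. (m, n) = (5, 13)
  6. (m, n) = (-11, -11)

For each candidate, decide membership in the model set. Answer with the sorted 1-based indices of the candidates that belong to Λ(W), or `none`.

Numerically λ ≈ 4.236068 and λ' = −1/λ ≈ -0.236068.
candidate 1: (m,n)=(5,2) → π∥ = 5+2·λ ≈ 13.472136, π⊥ = 5+2·λ' ≈ 4.527864 ∉ [0.7, 1.7) ⇒ out
candidate 2: (m,n)=(-2,-16) → π∥ = -2-16·λ ≈ -69.777088, π⊥ = -2-16·λ' ≈ 1.777088 ∉ [0.7, 1.7) ⇒ out
candidate 3: (m,n)=(1,1) → π∥ = 1+1·λ ≈ 5.236068, π⊥ = 1+1·λ' ≈ 0.763932 ∈ [0.7, 1.7) ⇒ IN Λ
candidate 4: (m,n)=(1,-5) → π∥ = 1-5·λ ≈ -20.180340, π⊥ = 1-5·λ' ≈ 2.180340 ∉ [0.7, 1.7) ⇒ out
candidate 5: (m,n)=(5,13) → π∥ = 5+13·λ ≈ 60.068884, π⊥ = 5+13·λ' ≈ 1.931116 ∉ [0.7, 1.7) ⇒ out
candidate 6: (m,n)=(-11,-11) → π∥ = -11-11·λ ≈ -57.596748, π⊥ = -11-11·λ' ≈ -8.403252 ∉ [0.7, 1.7) ⇒ out

3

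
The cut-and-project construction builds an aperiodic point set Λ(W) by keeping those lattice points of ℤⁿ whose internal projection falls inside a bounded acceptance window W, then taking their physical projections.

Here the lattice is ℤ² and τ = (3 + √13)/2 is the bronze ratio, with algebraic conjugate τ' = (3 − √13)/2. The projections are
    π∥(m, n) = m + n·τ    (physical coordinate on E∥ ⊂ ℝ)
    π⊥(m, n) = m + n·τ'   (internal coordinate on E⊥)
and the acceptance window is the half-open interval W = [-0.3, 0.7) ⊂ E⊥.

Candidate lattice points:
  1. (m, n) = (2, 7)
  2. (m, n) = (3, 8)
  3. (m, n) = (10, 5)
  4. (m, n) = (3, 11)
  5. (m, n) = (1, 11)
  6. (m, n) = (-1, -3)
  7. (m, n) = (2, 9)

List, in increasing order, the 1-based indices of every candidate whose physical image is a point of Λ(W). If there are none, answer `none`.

τ' = (3−√13)/2 ≈ -0.302776.
#1 (2,7): internal coord 2 + (7)·τ' = -0.119429; -0.119429 ∈ [-0.3, 0.7) → IN Λ
#2 (3,8): internal coord 3 + (8)·τ' = +0.577795; +0.577795 ∈ [-0.3, 0.7) → IN Λ
#3 (10,5): internal coord 10 + (5)·τ' = +8.486122; +8.486122 ∉ [-0.3, 0.7) → out
#4 (3,11): internal coord 3 + (11)·τ' = -0.330532; -0.330532 ∉ [-0.3, 0.7) → out
#5 (1,11): internal coord 1 + (11)·τ' = -2.330532; -2.330532 ∉ [-0.3, 0.7) → out
#6 (-1,-3): internal coord -1 + (-3)·τ' = -0.091673; -0.091673 ∈ [-0.3, 0.7) → IN Λ
#7 (2,9): internal coord 2 + (9)·τ' = -0.724981; -0.724981 ∉ [-0.3, 0.7) → out

1, 2, 6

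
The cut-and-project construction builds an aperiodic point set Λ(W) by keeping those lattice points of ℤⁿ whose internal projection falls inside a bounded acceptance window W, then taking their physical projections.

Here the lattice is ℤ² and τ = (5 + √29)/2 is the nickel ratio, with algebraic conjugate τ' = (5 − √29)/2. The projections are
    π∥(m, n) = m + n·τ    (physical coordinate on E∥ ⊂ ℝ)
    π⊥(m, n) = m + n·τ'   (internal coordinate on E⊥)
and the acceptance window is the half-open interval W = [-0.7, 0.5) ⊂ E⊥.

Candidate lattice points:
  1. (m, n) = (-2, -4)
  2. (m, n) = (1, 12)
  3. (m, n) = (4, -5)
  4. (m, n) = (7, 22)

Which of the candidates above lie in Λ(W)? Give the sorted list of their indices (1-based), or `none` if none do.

Numerically τ ≈ 5.192582 and τ' = −1/τ ≈ -0.192582.
candidate 1: (m,n)=(-2,-4) → π∥ = -2-4·τ ≈ -22.770330, π⊥ = -2-4·τ' ≈ -1.229670 ∉ [-0.7, 0.5) ⇒ out
candidate 2: (m,n)=(1,12) → π∥ = 1+12·τ ≈ 63.310989, π⊥ = 1+12·τ' ≈ -1.310989 ∉ [-0.7, 0.5) ⇒ out
candidate 3: (m,n)=(4,-5) → π∥ = 4-5·τ ≈ -21.962912, π⊥ = 4-5·τ' ≈ 4.962912 ∉ [-0.7, 0.5) ⇒ out
candidate 4: (m,n)=(7,22) → π∥ = 7+22·τ ≈ 121.236813, π⊥ = 7+22·τ' ≈ 2.763187 ∉ [-0.7, 0.5) ⇒ out

none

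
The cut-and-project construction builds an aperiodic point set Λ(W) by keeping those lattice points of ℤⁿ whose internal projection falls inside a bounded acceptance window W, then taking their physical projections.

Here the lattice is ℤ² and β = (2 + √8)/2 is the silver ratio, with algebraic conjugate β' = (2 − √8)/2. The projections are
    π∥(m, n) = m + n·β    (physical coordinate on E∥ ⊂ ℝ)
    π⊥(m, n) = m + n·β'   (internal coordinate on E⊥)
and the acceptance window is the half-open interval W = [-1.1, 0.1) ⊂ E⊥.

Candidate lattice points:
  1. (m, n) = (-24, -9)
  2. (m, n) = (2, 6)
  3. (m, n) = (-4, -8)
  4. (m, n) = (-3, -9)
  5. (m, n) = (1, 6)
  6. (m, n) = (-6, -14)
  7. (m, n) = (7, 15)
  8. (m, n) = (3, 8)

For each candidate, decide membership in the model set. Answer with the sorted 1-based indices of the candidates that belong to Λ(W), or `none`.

Compute β' = (2−√8)/2 = -0.4142, so π⊥(m,n) = m -0.4142·n.
candidate 1: (m,n)=(-24,-9) → π∥ = -24-9·β ≈ -45.7279, π⊥ = -24-9·β' ≈ -20.2721 ∉ [-1.1, 0.1) ⇒ out
candidate 2: (m,n)=(2,6) → π∥ = 2+6·β ≈ 16.4853, π⊥ = 2+6·β' ≈ -0.4853 ∈ [-1.1, 0.1) ⇒ IN Λ
candidate 3: (m,n)=(-4,-8) → π∥ = -4-8·β ≈ -23.3137, π⊥ = -4-8·β' ≈ -0.6863 ∈ [-1.1, 0.1) ⇒ IN Λ
candidate 4: (m,n)=(-3,-9) → π∥ = -3-9·β ≈ -24.7279, π⊥ = -3-9·β' ≈ 0.7279 ∉ [-1.1, 0.1) ⇒ out
candidate 5: (m,n)=(1,6) → π∥ = 1+6·β ≈ 15.4853, π⊥ = 1+6·β' ≈ -1.4853 ∉ [-1.1, 0.1) ⇒ out
candidate 6: (m,n)=(-6,-14) → π∥ = -6-14·β ≈ -39.7990, π⊥ = -6-14·β' ≈ -0.2010 ∈ [-1.1, 0.1) ⇒ IN Λ
candidate 7: (m,n)=(7,15) → π∥ = 7+15·β ≈ 43.2132, π⊥ = 7+15·β' ≈ 0.7868 ∉ [-1.1, 0.1) ⇒ out
candidate 8: (m,n)=(3,8) → π∥ = 3+8·β ≈ 22.3137, π⊥ = 3+8·β' ≈ -0.3137 ∈ [-1.1, 0.1) ⇒ IN Λ

2, 3, 6, 8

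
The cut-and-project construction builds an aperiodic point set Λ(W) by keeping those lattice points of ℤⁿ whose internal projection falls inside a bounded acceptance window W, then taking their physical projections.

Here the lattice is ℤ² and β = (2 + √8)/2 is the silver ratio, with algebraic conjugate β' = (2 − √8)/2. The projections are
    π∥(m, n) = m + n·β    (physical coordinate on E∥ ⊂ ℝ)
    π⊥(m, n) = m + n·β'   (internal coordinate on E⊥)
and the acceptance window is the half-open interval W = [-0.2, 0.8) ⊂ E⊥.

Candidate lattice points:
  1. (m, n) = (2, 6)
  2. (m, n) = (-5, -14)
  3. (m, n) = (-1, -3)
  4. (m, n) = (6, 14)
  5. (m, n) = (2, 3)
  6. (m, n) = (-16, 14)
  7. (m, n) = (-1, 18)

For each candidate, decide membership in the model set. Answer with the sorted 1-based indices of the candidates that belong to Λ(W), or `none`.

Compute β' = (2−√8)/2 = -0.4142, so π⊥(m,n) = m -0.4142·n.
[1] lift (2,6): star map gives -0.4853; window check -0.2 ≤ -0.4853 < 0.8 is false → out
[2] lift (-5,-14): star map gives 0.7990; window check -0.2 ≤ 0.7990 < 0.8 is true → IN Λ
[3] lift (-1,-3): star map gives 0.2426; window check -0.2 ≤ 0.2426 < 0.8 is true → IN Λ
[4] lift (6,14): star map gives 0.2010; window check -0.2 ≤ 0.2010 < 0.8 is true → IN Λ
[5] lift (2,3): star map gives 0.7574; window check -0.2 ≤ 0.7574 < 0.8 is true → IN Λ
[6] lift (-16,14): star map gives -21.7990; window check -0.2 ≤ -21.7990 < 0.8 is false → out
[7] lift (-1,18): star map gives -8.4558; window check -0.2 ≤ -8.4558 < 0.8 is false → out

2, 3, 4, 5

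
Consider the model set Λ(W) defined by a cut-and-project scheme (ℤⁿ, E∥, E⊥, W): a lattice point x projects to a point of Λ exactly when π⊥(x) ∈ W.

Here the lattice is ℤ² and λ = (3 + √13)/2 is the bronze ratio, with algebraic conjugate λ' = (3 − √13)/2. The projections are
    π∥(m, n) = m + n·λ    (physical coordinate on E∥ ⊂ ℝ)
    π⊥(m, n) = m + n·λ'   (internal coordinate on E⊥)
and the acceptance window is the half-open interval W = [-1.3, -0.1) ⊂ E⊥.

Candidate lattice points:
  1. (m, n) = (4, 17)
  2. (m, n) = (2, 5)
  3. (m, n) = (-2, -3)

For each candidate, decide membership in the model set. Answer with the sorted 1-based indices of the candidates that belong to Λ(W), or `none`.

1, 3

Numerically λ ≈ 3.3028 and λ' = −1/λ ≈ -0.3028.
[1] lift (4,17): star map gives -1.1472; window check -1.3 ≤ -1.1472 < -0.1 is true → IN Λ
[2] lift (2,5): star map gives 0.4861; window check -1.3 ≤ 0.4861 < -0.1 is false → out
[3] lift (-2,-3): star map gives -1.0917; window check -1.3 ≤ -1.0917 < -0.1 is true → IN Λ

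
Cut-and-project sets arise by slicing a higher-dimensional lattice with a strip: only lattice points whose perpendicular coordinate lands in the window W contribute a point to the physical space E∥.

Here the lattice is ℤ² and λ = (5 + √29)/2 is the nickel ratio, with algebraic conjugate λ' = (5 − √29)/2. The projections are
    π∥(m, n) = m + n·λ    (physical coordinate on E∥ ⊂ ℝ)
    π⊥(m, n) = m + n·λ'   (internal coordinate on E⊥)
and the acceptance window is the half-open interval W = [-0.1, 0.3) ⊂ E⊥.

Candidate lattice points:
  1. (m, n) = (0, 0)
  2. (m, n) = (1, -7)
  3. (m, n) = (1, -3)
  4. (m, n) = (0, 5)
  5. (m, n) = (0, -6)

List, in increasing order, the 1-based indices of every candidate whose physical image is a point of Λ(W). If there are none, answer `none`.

1

Numerically λ ≈ 5.192582 and λ' = −1/λ ≈ -0.192582.
#1 (0,0): internal coord 0 + (0)·λ' = +0.000000; +0.000000 ∈ [-0.1, 0.3) → IN Λ
#2 (1,-7): internal coord 1 + (-7)·λ' = +2.348077; +2.348077 ∉ [-0.1, 0.3) → out
#3 (1,-3): internal coord 1 + (-3)·λ' = +1.577747; +1.577747 ∉ [-0.1, 0.3) → out
#4 (0,5): internal coord 0 + (5)·λ' = -0.962912; -0.962912 ∉ [-0.1, 0.3) → out
#5 (0,-6): internal coord 0 + (-6)·λ' = +1.155494; +1.155494 ∉ [-0.1, 0.3) → out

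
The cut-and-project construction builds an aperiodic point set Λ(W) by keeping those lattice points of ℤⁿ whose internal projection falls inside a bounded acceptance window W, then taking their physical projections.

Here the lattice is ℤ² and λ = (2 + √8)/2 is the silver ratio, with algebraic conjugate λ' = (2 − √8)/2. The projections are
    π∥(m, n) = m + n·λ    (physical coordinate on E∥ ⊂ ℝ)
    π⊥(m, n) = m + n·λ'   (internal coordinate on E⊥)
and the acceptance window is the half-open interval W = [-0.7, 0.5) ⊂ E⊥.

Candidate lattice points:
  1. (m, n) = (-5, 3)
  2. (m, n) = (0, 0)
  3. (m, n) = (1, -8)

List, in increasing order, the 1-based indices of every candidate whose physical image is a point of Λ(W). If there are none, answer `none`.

Numerically λ ≈ 2.414214 and λ' = −1/λ ≈ -0.414214.
#1 (-5,3): internal coord -5 + (3)·λ' = -6.242641; -6.242641 ∉ [-0.7, 0.5) → out
#2 (0,0): internal coord 0 + (0)·λ' = +0.000000; +0.000000 ∈ [-0.7, 0.5) → IN Λ
#3 (1,-8): internal coord 1 + (-8)·λ' = +4.313708; +4.313708 ∉ [-0.7, 0.5) → out

2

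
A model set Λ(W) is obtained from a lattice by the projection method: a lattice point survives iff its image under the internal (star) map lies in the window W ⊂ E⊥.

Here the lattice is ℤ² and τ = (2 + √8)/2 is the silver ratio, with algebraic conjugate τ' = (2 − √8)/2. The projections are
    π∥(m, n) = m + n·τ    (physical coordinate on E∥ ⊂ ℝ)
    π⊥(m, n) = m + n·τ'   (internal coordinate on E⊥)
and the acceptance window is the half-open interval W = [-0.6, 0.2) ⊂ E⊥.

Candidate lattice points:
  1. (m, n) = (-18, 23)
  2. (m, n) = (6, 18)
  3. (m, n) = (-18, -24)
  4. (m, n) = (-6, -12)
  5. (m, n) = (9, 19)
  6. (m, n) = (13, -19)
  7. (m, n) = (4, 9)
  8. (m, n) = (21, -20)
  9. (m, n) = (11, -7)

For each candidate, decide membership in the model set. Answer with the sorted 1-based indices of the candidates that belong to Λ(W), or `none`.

τ' = (2−√8)/2 ≈ -0.4142.
#1 (-18,23): internal coord -18 + (23)·τ' = -27.5269; -27.5269 ∉ [-0.6, 0.2) → out
#2 (6,18): internal coord 6 + (18)·τ' = -1.4558; -1.4558 ∉ [-0.6, 0.2) → out
#3 (-18,-24): internal coord -18 + (-24)·τ' = -8.0589; -8.0589 ∉ [-0.6, 0.2) → out
#4 (-6,-12): internal coord -6 + (-12)·τ' = -1.0294; -1.0294 ∉ [-0.6, 0.2) → out
#5 (9,19): internal coord 9 + (19)·τ' = +1.1299; +1.1299 ∉ [-0.6, 0.2) → out
#6 (13,-19): internal coord 13 + (-19)·τ' = +20.8701; +20.8701 ∉ [-0.6, 0.2) → out
#7 (4,9): internal coord 4 + (9)·τ' = +0.2721; +0.2721 ∉ [-0.6, 0.2) → out
#8 (21,-20): internal coord 21 + (-20)·τ' = +29.2843; +29.2843 ∉ [-0.6, 0.2) → out
#9 (11,-7): internal coord 11 + (-7)·τ' = +13.8995; +13.8995 ∉ [-0.6, 0.2) → out

none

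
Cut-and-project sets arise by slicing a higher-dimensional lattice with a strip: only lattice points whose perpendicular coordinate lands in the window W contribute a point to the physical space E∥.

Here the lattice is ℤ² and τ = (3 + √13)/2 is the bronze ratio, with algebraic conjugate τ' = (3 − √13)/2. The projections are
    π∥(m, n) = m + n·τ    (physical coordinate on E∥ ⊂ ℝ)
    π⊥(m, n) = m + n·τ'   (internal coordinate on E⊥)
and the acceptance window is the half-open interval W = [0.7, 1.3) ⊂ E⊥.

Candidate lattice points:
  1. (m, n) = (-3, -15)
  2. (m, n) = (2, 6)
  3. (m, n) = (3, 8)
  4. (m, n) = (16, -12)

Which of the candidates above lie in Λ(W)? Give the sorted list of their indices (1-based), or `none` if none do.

Numerically τ ≈ 3.302776 and τ' = −1/τ ≈ -0.302776.
#1 (-3,-15): internal coord -3 + (-15)·τ' = +1.541635; +1.541635 ∉ [0.7, 1.3) → out
#2 (2,6): internal coord 2 + (6)·τ' = +0.183346; +0.183346 ∉ [0.7, 1.3) → out
#3 (3,8): internal coord 3 + (8)·τ' = +0.577795; +0.577795 ∉ [0.7, 1.3) → out
#4 (16,-12): internal coord 16 + (-12)·τ' = +19.633308; +19.633308 ∉ [0.7, 1.3) → out

none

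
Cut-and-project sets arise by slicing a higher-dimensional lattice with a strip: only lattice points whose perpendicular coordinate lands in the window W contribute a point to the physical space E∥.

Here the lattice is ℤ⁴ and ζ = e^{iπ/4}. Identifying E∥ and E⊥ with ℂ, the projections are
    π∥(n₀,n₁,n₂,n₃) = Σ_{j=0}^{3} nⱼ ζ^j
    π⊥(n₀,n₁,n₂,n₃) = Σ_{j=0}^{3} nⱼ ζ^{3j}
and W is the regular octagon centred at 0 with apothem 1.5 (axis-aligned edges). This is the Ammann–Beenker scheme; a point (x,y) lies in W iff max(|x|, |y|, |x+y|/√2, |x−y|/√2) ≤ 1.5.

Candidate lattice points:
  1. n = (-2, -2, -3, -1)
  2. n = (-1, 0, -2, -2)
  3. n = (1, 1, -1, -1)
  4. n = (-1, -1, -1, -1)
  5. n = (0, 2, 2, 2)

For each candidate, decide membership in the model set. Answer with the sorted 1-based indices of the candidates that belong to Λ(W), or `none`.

π⊥(n) = n₀ + n₁ζ³ + n₂ζ⁶ + n₃ζ⁹ where ζ = e^{iπ/4}.
candidate 1: n = (-2, -2, -3, -1) → π⊥ ≈ (-1.292893, +0.878680); max(|x|,|y|,|x±y|/√2) = 1.535534 > 1.5 ⇒ ∉ W
candidate 2: n = (-1, 0, -2, -2) → π⊥ ≈ (-2.414214, +0.585786); max(|x|,|y|,|x±y|/√2) = 2.414214 > 1.5 ⇒ ∉ W
candidate 3: n = (1, 1, -1, -1) → π⊥ ≈ (-0.414214, +1.000000); max(|x|,|y|,|x±y|/√2) = 1.000000 ≤ 1.5 ⇒ ∈ W
candidate 4: n = (-1, -1, -1, -1) → π⊥ ≈ (-1.000000, -0.414214); max(|x|,|y|,|x±y|/√2) = 1.000000 ≤ 1.5 ⇒ ∈ W
candidate 5: n = (0, 2, 2, 2) → π⊥ ≈ (+0.000000, +0.828427); max(|x|,|y|,|x±y|/√2) = 0.828427 ≤ 1.5 ⇒ ∈ W

3, 4, 5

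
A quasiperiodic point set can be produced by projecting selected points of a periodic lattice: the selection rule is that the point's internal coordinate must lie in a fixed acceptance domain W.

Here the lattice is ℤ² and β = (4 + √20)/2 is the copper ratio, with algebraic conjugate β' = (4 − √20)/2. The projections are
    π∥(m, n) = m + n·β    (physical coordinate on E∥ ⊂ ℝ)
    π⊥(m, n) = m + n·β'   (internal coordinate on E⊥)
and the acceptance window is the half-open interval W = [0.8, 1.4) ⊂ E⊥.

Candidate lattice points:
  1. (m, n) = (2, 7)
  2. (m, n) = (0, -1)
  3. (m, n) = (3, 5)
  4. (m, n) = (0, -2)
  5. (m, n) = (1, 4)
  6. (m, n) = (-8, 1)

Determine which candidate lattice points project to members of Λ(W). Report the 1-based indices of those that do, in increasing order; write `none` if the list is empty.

none

Numerically β ≈ 4.23607 and β' = −1/β ≈ -0.23607.
[1] lift (2,7): star map gives 0.34752; window check 0.8 ≤ 0.34752 < 1.4 is false → out
[2] lift (0,-1): star map gives 0.23607; window check 0.8 ≤ 0.23607 < 1.4 is false → out
[3] lift (3,5): star map gives 1.81966; window check 0.8 ≤ 1.81966 < 1.4 is false → out
[4] lift (0,-2): star map gives 0.47214; window check 0.8 ≤ 0.47214 < 1.4 is false → out
[5] lift (1,4): star map gives 0.05573; window check 0.8 ≤ 0.05573 < 1.4 is false → out
[6] lift (-8,1): star map gives -8.23607; window check 0.8 ≤ -8.23607 < 1.4 is false → out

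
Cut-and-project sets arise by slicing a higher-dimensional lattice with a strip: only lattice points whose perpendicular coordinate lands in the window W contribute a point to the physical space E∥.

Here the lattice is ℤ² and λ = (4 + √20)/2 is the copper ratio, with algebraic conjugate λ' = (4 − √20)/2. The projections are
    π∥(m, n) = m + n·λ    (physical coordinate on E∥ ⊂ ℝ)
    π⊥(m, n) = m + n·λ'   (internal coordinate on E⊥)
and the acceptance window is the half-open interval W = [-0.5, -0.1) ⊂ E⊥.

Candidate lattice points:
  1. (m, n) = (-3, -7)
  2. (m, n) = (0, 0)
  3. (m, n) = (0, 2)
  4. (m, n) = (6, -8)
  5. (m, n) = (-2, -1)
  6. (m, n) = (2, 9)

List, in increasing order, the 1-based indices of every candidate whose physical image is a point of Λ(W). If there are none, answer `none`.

3, 6

Compute λ' = (4−√20)/2 = -0.23607, so π⊥(m,n) = m -0.23607·n.
#1 (-3,-7): internal coord -3 + (-7)·λ' = -1.34752; -1.34752 ∉ [-0.5, -0.1) → out
#2 (0,0): internal coord 0 + (0)·λ' = +0.00000; +0.00000 ∉ [-0.5, -0.1) → out
#3 (0,2): internal coord 0 + (2)·λ' = -0.47214; -0.47214 ∈ [-0.5, -0.1) → IN Λ
#4 (6,-8): internal coord 6 + (-8)·λ' = +7.88854; +7.88854 ∉ [-0.5, -0.1) → out
#5 (-2,-1): internal coord -2 + (-1)·λ' = -1.76393; -1.76393 ∉ [-0.5, -0.1) → out
#6 (2,9): internal coord 2 + (9)·λ' = -0.12461; -0.12461 ∈ [-0.5, -0.1) → IN Λ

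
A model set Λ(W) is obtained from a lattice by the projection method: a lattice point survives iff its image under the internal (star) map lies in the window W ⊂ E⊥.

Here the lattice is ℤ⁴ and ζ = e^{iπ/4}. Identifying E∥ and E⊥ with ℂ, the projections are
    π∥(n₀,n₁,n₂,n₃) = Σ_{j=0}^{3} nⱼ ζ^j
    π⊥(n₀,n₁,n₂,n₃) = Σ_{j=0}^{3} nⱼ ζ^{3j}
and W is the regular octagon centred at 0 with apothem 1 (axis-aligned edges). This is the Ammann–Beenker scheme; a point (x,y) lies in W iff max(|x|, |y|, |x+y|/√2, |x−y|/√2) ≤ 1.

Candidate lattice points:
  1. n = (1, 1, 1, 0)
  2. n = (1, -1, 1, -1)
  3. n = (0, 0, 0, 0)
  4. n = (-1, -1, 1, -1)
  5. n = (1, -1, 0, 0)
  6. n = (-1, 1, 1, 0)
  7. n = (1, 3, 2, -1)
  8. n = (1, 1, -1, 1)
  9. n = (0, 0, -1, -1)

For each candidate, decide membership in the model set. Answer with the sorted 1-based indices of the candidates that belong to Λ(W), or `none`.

1, 3, 9

Internal map: ζ^{3j} for j=0..3 gives (1,0), (−√2/2,√2/2), (0,−1), (√2/2,√2/2).
candidate 1: n = (1, 1, 1, 0) → π⊥ ≈ (+0.2929, -0.2929); max(|x|,|y|,|x±y|/√2) = 0.4142 ≤ 1 ⇒ ∈ W
candidate 2: n = (1, -1, 1, -1) → π⊥ ≈ (+1.0000, -2.4142); max(|x|,|y|,|x±y|/√2) = 2.4142 > 1 ⇒ ∉ W
candidate 3: n = (0, 0, 0, 0) → π⊥ ≈ (+0.0000, +0.0000); max(|x|,|y|,|x±y|/√2) = 0.0000 ≤ 1 ⇒ ∈ W
candidate 4: n = (-1, -1, 1, -1) → π⊥ ≈ (-1.0000, -2.4142); max(|x|,|y|,|x±y|/√2) = 2.4142 > 1 ⇒ ∉ W
candidate 5: n = (1, -1, 0, 0) → π⊥ ≈ (+1.7071, -0.7071); max(|x|,|y|,|x±y|/√2) = 1.7071 > 1 ⇒ ∉ W
candidate 6: n = (-1, 1, 1, 0) → π⊥ ≈ (-1.7071, -0.2929); max(|x|,|y|,|x±y|/√2) = 1.7071 > 1 ⇒ ∉ W
candidate 7: n = (1, 3, 2, -1) → π⊥ ≈ (-1.8284, -0.5858); max(|x|,|y|,|x±y|/√2) = 1.8284 > 1 ⇒ ∉ W
candidate 8: n = (1, 1, -1, 1) → π⊥ ≈ (+1.0000, +2.4142); max(|x|,|y|,|x±y|/√2) = 2.4142 > 1 ⇒ ∉ W
candidate 9: n = (0, 0, -1, -1) → π⊥ ≈ (-0.7071, +0.2929); max(|x|,|y|,|x±y|/√2) = 0.7071 ≤ 1 ⇒ ∈ W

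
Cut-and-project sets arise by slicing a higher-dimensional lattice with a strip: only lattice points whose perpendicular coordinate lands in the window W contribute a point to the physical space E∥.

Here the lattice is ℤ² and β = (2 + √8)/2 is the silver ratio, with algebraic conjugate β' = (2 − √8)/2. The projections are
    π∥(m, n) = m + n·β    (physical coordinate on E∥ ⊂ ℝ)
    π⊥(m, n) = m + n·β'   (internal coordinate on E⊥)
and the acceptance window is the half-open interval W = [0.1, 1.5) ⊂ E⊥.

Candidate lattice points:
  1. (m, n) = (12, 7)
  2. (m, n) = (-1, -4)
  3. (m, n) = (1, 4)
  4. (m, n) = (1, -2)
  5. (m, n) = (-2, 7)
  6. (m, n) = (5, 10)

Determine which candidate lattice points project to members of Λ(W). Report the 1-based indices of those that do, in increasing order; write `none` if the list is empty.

2, 6

β' = (2−√8)/2 ≈ -0.41421.
#1 (12,7): internal coord 12 + (7)·β' = +9.10051; +9.10051 ∉ [0.1, 1.5) → out
#2 (-1,-4): internal coord -1 + (-4)·β' = +0.65685; +0.65685 ∈ [0.1, 1.5) → IN Λ
#3 (1,4): internal coord 1 + (4)·β' = -0.65685; -0.65685 ∉ [0.1, 1.5) → out
#4 (1,-2): internal coord 1 + (-2)·β' = +1.82843; +1.82843 ∉ [0.1, 1.5) → out
#5 (-2,7): internal coord -2 + (7)·β' = -4.89949; -4.89949 ∉ [0.1, 1.5) → out
#6 (5,10): internal coord 5 + (10)·β' = +0.85786; +0.85786 ∈ [0.1, 1.5) → IN Λ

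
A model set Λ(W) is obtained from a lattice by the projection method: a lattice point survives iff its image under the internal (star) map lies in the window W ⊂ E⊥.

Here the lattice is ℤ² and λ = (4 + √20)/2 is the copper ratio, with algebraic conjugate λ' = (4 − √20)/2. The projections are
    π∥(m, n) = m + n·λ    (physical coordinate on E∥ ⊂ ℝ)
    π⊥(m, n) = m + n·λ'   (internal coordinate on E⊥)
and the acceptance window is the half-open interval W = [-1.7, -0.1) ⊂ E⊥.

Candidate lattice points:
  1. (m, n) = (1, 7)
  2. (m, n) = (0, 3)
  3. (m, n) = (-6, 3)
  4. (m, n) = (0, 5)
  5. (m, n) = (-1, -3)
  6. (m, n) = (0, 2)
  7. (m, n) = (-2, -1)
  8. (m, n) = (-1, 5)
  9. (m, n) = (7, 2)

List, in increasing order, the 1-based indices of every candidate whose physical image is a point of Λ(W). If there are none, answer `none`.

1, 2, 4, 5, 6

λ' = (4−√20)/2 ≈ -0.236068.
candidate 1: (m,n)=(1,7) → π∥ = 1+7·λ ≈ 30.652476, π⊥ = 1+7·λ' ≈ -0.652476 ∈ [-1.7, -0.1) ⇒ IN Λ
candidate 2: (m,n)=(0,3) → π∥ = 0+3·λ ≈ 12.708204, π⊥ = 0+3·λ' ≈ -0.708204 ∈ [-1.7, -0.1) ⇒ IN Λ
candidate 3: (m,n)=(-6,3) → π∥ = -6+3·λ ≈ 6.708204, π⊥ = -6+3·λ' ≈ -6.708204 ∉ [-1.7, -0.1) ⇒ out
candidate 4: (m,n)=(0,5) → π∥ = 0+5·λ ≈ 21.180340, π⊥ = 0+5·λ' ≈ -1.180340 ∈ [-1.7, -0.1) ⇒ IN Λ
candidate 5: (m,n)=(-1,-3) → π∥ = -1-3·λ ≈ -13.708204, π⊥ = -1-3·λ' ≈ -0.291796 ∈ [-1.7, -0.1) ⇒ IN Λ
candidate 6: (m,n)=(0,2) → π∥ = 0+2·λ ≈ 8.472136, π⊥ = 0+2·λ' ≈ -0.472136 ∈ [-1.7, -0.1) ⇒ IN Λ
candidate 7: (m,n)=(-2,-1) → π∥ = -2-1·λ ≈ -6.236068, π⊥ = -2-1·λ' ≈ -1.763932 ∉ [-1.7, -0.1) ⇒ out
candidate 8: (m,n)=(-1,5) → π∥ = -1+5·λ ≈ 20.180340, π⊥ = -1+5·λ' ≈ -2.180340 ∉ [-1.7, -0.1) ⇒ out
candidate 9: (m,n)=(7,2) → π∥ = 7+2·λ ≈ 15.472136, π⊥ = 7+2·λ' ≈ 6.527864 ∉ [-1.7, -0.1) ⇒ out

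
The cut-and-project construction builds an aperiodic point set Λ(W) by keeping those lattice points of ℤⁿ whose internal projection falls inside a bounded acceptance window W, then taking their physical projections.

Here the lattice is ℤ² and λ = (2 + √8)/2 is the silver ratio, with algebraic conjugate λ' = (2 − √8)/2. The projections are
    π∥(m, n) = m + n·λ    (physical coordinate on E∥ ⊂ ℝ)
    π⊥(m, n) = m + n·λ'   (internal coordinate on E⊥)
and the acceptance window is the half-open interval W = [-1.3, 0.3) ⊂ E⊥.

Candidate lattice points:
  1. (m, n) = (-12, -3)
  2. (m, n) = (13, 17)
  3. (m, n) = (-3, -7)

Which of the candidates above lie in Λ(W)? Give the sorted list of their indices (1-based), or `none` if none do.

3

Compute λ' = (2−√8)/2 = -0.414214, so π⊥(m,n) = m -0.414214·n.
candidate 1: (m,n)=(-12,-3) → π∥ = -12-3·λ ≈ -19.242641, π⊥ = -12-3·λ' ≈ -10.757359 ∉ [-1.3, 0.3) ⇒ out
candidate 2: (m,n)=(13,17) → π∥ = 13+17·λ ≈ 54.041631, π⊥ = 13+17·λ' ≈ 5.958369 ∉ [-1.3, 0.3) ⇒ out
candidate 3: (m,n)=(-3,-7) → π∥ = -3-7·λ ≈ -19.899495, π⊥ = -3-7·λ' ≈ -0.100505 ∈ [-1.3, 0.3) ⇒ IN Λ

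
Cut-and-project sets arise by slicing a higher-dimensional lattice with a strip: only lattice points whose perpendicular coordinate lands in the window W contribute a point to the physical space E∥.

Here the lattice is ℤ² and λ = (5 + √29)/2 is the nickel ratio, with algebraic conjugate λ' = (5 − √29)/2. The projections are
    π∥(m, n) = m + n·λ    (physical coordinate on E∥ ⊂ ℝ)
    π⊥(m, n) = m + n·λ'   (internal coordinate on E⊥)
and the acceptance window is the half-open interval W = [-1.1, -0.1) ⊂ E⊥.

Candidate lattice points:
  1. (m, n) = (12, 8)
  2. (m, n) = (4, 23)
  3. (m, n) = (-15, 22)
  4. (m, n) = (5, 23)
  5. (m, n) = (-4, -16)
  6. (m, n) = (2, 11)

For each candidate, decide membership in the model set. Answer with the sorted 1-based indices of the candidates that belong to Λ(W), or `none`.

Compute λ' = (5−√29)/2 = -0.1926, so π⊥(m,n) = m -0.1926·n.
[1] lift (12,8): star map gives 10.4593; window check -1.1 ≤ 10.4593 < -0.1 is false → out
[2] lift (4,23): star map gives -0.4294; window check -1.1 ≤ -0.4294 < -0.1 is true → IN Λ
[3] lift (-15,22): star map gives -19.2368; window check -1.1 ≤ -19.2368 < -0.1 is false → out
[4] lift (5,23): star map gives 0.5706; window check -1.1 ≤ 0.5706 < -0.1 is false → out
[5] lift (-4,-16): star map gives -0.9187; window check -1.1 ≤ -0.9187 < -0.1 is true → IN Λ
[6] lift (2,11): star map gives -0.1184; window check -1.1 ≤ -0.1184 < -0.1 is true → IN Λ

2, 5, 6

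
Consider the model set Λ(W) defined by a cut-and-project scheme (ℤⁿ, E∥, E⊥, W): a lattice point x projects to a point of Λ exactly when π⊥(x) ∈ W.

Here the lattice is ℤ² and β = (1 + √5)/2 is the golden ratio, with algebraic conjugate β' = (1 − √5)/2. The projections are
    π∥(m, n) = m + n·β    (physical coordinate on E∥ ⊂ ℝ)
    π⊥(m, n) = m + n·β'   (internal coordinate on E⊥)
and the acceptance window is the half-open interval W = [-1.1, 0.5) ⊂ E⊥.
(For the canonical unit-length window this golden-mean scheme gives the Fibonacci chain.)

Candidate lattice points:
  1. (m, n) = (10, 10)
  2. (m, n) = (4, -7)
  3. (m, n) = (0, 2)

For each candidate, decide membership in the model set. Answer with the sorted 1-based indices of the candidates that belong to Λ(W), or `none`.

Compute β' = (1−√5)/2 = -0.61803, so π⊥(m,n) = m -0.61803·n.
#1 (10,10): internal coord 10 + (10)·β' = +3.81966; +3.81966 ∉ [-1.1, 0.5) → out
#2 (4,-7): internal coord 4 + (-7)·β' = +8.32624; +8.32624 ∉ [-1.1, 0.5) → out
#3 (0,2): internal coord 0 + (2)·β' = -1.23607; -1.23607 ∉ [-1.1, 0.5) → out

none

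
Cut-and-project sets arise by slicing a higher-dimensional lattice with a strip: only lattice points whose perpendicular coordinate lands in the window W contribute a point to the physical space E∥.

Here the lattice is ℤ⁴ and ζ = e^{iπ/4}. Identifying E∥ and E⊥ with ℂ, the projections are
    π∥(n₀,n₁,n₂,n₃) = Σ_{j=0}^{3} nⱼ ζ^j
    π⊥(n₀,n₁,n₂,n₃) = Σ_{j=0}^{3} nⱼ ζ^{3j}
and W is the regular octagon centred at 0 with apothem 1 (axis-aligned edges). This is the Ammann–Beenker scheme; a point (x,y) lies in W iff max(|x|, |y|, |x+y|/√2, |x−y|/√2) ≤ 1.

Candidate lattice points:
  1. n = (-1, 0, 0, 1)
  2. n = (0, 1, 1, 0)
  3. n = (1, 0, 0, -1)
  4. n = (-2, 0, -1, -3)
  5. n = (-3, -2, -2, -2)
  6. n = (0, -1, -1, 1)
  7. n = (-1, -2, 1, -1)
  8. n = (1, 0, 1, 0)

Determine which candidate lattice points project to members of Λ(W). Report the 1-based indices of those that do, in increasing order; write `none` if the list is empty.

1, 2, 3

With ζ = e^{iπ/4} the internal vectors are ζ^0,ζ^3,ζ^6,ζ^9.
candidate 1: n = (-1, 0, 0, 1) → π⊥ ≈ (-0.29289, +0.70711); max(|x|,|y|,|x±y|/√2) = 0.70711 ≤ 1 ⇒ ∈ W
candidate 2: n = (0, 1, 1, 0) → π⊥ ≈ (-0.70711, -0.29289); max(|x|,|y|,|x±y|/√2) = 0.70711 ≤ 1 ⇒ ∈ W
candidate 3: n = (1, 0, 0, -1) → π⊥ ≈ (+0.29289, -0.70711); max(|x|,|y|,|x±y|/√2) = 0.70711 ≤ 1 ⇒ ∈ W
candidate 4: n = (-2, 0, -1, -3) → π⊥ ≈ (-4.12132, -1.12132); max(|x|,|y|,|x±y|/√2) = 4.12132 > 1 ⇒ ∉ W
candidate 5: n = (-3, -2, -2, -2) → π⊥ ≈ (-3.00000, -0.82843); max(|x|,|y|,|x±y|/√2) = 3.00000 > 1 ⇒ ∉ W
candidate 6: n = (0, -1, -1, 1) → π⊥ ≈ (+1.41421, +1.00000); max(|x|,|y|,|x±y|/√2) = 1.70711 > 1 ⇒ ∉ W
candidate 7: n = (-1, -2, 1, -1) → π⊥ ≈ (-0.29289, -3.12132); max(|x|,|y|,|x±y|/√2) = 3.12132 > 1 ⇒ ∉ W
candidate 8: n = (1, 0, 1, 0) → π⊥ ≈ (+1.00000, -1.00000); max(|x|,|y|,|x±y|/√2) = 1.41421 > 1 ⇒ ∉ W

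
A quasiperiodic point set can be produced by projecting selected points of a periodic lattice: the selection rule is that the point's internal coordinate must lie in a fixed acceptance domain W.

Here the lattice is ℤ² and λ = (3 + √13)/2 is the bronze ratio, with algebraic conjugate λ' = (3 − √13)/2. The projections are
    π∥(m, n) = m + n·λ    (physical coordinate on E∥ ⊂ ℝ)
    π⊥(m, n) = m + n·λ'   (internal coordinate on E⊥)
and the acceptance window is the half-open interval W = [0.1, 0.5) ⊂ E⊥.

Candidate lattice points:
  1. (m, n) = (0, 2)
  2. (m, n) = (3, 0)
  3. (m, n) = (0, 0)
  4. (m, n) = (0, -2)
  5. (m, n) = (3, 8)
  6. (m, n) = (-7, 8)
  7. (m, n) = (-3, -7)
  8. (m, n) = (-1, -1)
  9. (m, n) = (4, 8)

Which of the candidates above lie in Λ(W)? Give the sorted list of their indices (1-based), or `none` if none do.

none

Compute λ' = (3−√13)/2 = -0.302776, so π⊥(m,n) = m -0.302776·n.
#1 (0,2): internal coord 0 + (2)·λ' = -0.605551; -0.605551 ∉ [0.1, 0.5) → out
#2 (3,0): internal coord 3 + (0)·λ' = +3.000000; +3.000000 ∉ [0.1, 0.5) → out
#3 (0,0): internal coord 0 + (0)·λ' = +0.000000; +0.000000 ∉ [0.1, 0.5) → out
#4 (0,-2): internal coord 0 + (-2)·λ' = +0.605551; +0.605551 ∉ [0.1, 0.5) → out
#5 (3,8): internal coord 3 + (8)·λ' = +0.577795; +0.577795 ∉ [0.1, 0.5) → out
#6 (-7,8): internal coord -7 + (8)·λ' = -9.422205; -9.422205 ∉ [0.1, 0.5) → out
#7 (-3,-7): internal coord -3 + (-7)·λ' = -0.880571; -0.880571 ∉ [0.1, 0.5) → out
#8 (-1,-1): internal coord -1 + (-1)·λ' = -0.697224; -0.697224 ∉ [0.1, 0.5) → out
#9 (4,8): internal coord 4 + (8)·λ' = +1.577795; +1.577795 ∉ [0.1, 0.5) → out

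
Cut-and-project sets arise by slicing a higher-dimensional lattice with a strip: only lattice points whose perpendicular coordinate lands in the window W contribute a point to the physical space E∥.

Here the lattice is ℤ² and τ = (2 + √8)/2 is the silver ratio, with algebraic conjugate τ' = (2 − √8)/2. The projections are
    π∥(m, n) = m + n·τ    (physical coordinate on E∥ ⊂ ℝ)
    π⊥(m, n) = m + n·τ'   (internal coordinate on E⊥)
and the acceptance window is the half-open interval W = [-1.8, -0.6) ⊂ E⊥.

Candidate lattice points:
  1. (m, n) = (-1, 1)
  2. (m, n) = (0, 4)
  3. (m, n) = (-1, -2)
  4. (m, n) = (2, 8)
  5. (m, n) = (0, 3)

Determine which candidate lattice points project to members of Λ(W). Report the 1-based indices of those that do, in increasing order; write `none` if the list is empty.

Numerically τ ≈ 2.4142 and τ' = −1/τ ≈ -0.4142.
#1 (-1,1): internal coord -1 + (1)·τ' = -1.4142; -1.4142 ∈ [-1.8, -0.6) → IN Λ
#2 (0,4): internal coord 0 + (4)·τ' = -1.6569; -1.6569 ∈ [-1.8, -0.6) → IN Λ
#3 (-1,-2): internal coord -1 + (-2)·τ' = -0.1716; -0.1716 ∉ [-1.8, -0.6) → out
#4 (2,8): internal coord 2 + (8)·τ' = -1.3137; -1.3137 ∈ [-1.8, -0.6) → IN Λ
#5 (0,3): internal coord 0 + (3)·τ' = -1.2426; -1.2426 ∈ [-1.8, -0.6) → IN Λ

1, 2, 4, 5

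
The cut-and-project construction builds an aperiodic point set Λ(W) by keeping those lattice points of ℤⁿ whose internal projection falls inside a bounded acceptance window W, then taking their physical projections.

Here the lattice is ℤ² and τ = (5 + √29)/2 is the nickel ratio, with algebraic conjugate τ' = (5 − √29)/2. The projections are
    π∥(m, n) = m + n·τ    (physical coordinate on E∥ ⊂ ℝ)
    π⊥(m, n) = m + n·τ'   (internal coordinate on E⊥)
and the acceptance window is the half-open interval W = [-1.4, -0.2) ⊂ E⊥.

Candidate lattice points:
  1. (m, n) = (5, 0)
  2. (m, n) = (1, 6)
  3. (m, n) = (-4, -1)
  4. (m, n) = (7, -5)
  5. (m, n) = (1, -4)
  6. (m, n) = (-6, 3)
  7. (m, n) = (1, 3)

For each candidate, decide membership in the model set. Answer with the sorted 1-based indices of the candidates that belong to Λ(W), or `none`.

none

τ' = (5−√29)/2 ≈ -0.19258.
[1] lift (5,0): star map gives 5.00000; window check -1.4 ≤ 5.00000 < -0.2 is false → out
[2] lift (1,6): star map gives -0.15549; window check -1.4 ≤ -0.15549 < -0.2 is false → out
[3] lift (-4,-1): star map gives -3.80742; window check -1.4 ≤ -3.80742 < -0.2 is false → out
[4] lift (7,-5): star map gives 7.96291; window check -1.4 ≤ 7.96291 < -0.2 is false → out
[5] lift (1,-4): star map gives 1.77033; window check -1.4 ≤ 1.77033 < -0.2 is false → out
[6] lift (-6,3): star map gives -6.57775; window check -1.4 ≤ -6.57775 < -0.2 is false → out
[7] lift (1,3): star map gives 0.42225; window check -1.4 ≤ 0.42225 < -0.2 is false → out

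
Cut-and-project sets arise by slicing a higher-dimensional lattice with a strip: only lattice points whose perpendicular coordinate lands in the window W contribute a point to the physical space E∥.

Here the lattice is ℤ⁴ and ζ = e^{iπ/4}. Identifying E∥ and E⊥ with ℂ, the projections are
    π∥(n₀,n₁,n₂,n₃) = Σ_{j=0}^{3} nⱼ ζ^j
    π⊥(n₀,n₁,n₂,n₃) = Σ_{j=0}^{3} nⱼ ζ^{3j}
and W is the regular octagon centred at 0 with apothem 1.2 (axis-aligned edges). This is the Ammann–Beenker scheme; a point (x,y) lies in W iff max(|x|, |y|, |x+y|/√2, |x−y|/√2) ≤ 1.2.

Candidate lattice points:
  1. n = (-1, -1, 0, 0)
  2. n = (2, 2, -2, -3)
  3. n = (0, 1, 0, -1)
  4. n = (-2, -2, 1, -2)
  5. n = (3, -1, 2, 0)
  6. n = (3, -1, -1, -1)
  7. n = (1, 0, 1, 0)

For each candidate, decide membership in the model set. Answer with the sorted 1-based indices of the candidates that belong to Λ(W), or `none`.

1

With ζ = e^{iπ/4} the internal vectors are ζ^0,ζ^3,ζ^6,ζ^9.
#1 (-1, -1, 0, 0): internal (-0.2929, -0.7071); octagon support 0.7071 vs apothem 1.2 → ∈ W
#2 (2, 2, -2, -3): internal (-1.5355, 1.2929); octagon support 2.0000 vs apothem 1.2 → ∉ W
#3 (0, 1, 0, -1): internal (-1.4142, 0.0000); octagon support 1.4142 vs apothem 1.2 → ∉ W
#4 (-2, -2, 1, -2): internal (-2.0000, -3.8284); octagon support 4.1213 vs apothem 1.2 → ∉ W
#5 (3, -1, 2, 0): internal (3.7071, -2.7071); octagon support 4.5355 vs apothem 1.2 → ∉ W
#6 (3, -1, -1, -1): internal (3.0000, -0.4142); octagon support 3.0000 vs apothem 1.2 → ∉ W
#7 (1, 0, 1, 0): internal (1.0000, -1.0000); octagon support 1.4142 vs apothem 1.2 → ∉ W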